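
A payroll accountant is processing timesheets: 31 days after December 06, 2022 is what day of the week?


Start: 2022-12-06 (Tuesday)
Step 1 - find target date: add 31 days
  2022-12-06 + 31 days = 2023-01-06
Step 2 - day of week:
  31 mod 7 = 3
  Tuesday + 3 days -> Friday
Result: Friday (2023-01-06)

Friday


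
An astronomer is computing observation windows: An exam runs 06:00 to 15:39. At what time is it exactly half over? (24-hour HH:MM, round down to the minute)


Start time: 06:00 = 360 minutes from midnight
End time: 15:39 = 939 minutes from midnight
Sum: 360 + 939 = 1299
Midpoint: 1299 / 2 = 649 minutes
Convert: 649 / 60 = 10 hours, 49 minutes
Result: 10:49

10:49


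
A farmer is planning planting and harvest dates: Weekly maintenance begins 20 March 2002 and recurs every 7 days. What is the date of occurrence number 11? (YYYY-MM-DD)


First occurrence: 2002-03-20 (occurrence 1)
Each occurrence is 7 days after the previous.
Occurrence 11 is 10 weeks after the first.
10 weeks = 70 days
2002-03-20 + 70 days = 2002-05-29

2002-05-29


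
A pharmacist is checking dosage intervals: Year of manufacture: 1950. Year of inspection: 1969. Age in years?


Birth year: 1950
Current year: 1969
Age = current year - birth year
Age = 1969 - 1950 = 19

19


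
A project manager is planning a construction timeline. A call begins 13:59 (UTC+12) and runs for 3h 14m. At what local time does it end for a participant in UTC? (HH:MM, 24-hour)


Start: 13:59 in UTC+12
Step 1 - add duration:
  minutes: 59 + 14 = 73 (carry 1h)
  hours: 13 + 3 + 1 = 17
  end in UTC+12: 17:13
Step 2 - convert UTC+12 -> UTC:
  offset difference: 0 - (12) = -12 hours
  17 + (-12) = 5 -> mod 24 = 5
Result: 05:13 in UTC

05:13


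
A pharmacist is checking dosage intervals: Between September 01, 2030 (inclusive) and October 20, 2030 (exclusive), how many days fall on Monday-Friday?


Start: 2030-09-01 (Sunday)
End (exclusive): 2030-10-20 (Sunday)
Total calendar days: 49
Full weeks: 49 // 7 = 7 -> 35 weekdays
Remaining 0 days starting on Sunday:
Total business days: 35 + 0 = 35

35


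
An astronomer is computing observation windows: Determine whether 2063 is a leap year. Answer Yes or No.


Year: 2063
Divisible by 4? 2063 / 4 = 515.75 -> No
Not divisible by 4, so NOT a leap year

No


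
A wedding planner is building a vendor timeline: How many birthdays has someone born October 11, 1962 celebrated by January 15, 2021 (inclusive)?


Birth: 1962-10-11
Reference: 2021-01-15
Year difference: 2021 - 1962 = 59
Has birthday (10-11) occurred by 01-15? No
Birthday not yet reached this year -> subtract 1
Age in full years: 58

58


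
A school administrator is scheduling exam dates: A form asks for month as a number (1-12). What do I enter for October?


Calendar month order:
9. September
10. October <--
11. November
October is month number 10

10


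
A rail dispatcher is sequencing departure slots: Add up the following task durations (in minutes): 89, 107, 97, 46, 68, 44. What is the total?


Durations: 89, 107, 97, 46, 68, 44
Running sum: 89
+ 107 = 196
+ 97 = 293
+ 46 = 339
+ 68 = 407
+ 44 = 451
Total duration: 451 minutes
That is 7 hours and 31 minutes

451


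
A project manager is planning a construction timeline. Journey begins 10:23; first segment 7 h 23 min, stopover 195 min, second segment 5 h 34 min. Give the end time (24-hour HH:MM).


Depart: 10:23
Leg 1: +443 min -> 17:46
Layover: +195 min -> 21:01
Leg 2: +334 min -> 02:35
Total travel: 972 minutes = 16h 12m
Arrival: 02:35

02:35


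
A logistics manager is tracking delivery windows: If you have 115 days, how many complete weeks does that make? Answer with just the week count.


Total days: 115
Days per week: 7
Division: 115 / 7 = 16 remainder 3
Complete weeks: 16
Remaining days: 3

16


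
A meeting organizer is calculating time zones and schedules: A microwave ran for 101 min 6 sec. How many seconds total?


Minutes: 101
Extra seconds: 6
Seconds per minute: 60
Minutes to seconds: 101 x 60 = 6060
Total: 6060 + 6 = 6066

6066


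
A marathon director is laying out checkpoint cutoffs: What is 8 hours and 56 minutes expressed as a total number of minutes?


Hours: 8
Minutes: 56
Convert hours to minutes: 8 x 60 = 480
Add remaining minutes: 480 + 56 = 536

536


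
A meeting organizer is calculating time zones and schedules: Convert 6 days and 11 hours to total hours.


Days: 6
Extra hours: 11
Hours per day: 24
Days to hours: 6 x 24 = 144
Total: 144 + 11 = 155

155


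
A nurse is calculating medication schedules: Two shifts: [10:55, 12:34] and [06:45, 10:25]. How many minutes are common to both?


Interval A: [655, 754] minutes from midnight
Interval B: [405, 625] minutes from midnight
Overlap start = max(655, 405) = 655
Overlap end = min(754, 625) = 625
End <= start, so the intervals do not overlap: 0 minutes

0


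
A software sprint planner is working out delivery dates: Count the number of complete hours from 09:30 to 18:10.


Start: 09:30
End: 18:10
Hour difference: 18 - 9 = 9 hours
Minute difference: 10 - 30 = -20 minutes
Total minutes: 520
Complete hours: 520 / 60 = 8 (remainder 40)

8


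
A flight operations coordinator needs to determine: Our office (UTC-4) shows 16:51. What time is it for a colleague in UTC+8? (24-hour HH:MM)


Local time: 16:51 at UTC-4 (offset -4h)
Target zone: UTC+8 (offset 8h)
Difference: 8 - (-4) = 12 hours
Calculation: 16 + (12) = 28
Wraparound: (28) mod 24 = 4
Result: 04:51

04:51


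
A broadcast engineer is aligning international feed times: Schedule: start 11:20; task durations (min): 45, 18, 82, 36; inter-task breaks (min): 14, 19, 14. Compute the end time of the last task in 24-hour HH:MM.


Start: 11:20 = 680 min from midnight
  after task 1 (45 min): 12:05
  after break (14 min): 12:19
  after task 2 (18 min): 12:37
  after break (19 min): 12:56
  after task 3 (82 min): 14:18
  after break (14 min): 14:32
  after task 4 (36 min): 15:08
Total elapsed: 228 minutes
End time: 15:08

15:08


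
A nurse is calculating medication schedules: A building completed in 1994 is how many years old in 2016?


Birth year: 1994
Current year: 2016
Age = current year - birth year
Age = 2016 - 1994 = 22

22


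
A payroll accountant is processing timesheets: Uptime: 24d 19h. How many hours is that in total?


Days: 24
Extra hours: 19
Hours per day: 24
Days to hours: 24 x 24 = 576
Total: 576 + 19 = 595

595


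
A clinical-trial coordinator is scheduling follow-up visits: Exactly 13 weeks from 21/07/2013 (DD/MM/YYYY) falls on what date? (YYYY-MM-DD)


Start: 2013-07-21
Weeks to add: 13
Convert to days: 13 x 7 = 91 days
Add 91 days to 2013-07-21
Result: 2013-10-20

2013-10-20


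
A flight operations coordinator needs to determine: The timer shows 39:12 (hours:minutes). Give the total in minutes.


Hours: 39
Minutes: 12
Convert hours to minutes: 39 x 60 = 2340
Add remaining minutes: 2340 + 12 = 2352

2352


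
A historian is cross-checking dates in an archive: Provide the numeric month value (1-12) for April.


Calendar month order:
3. March
4. April <--
5. May
April is month number 4

4


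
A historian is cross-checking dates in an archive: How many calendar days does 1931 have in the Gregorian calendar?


Year: 1931
Check leap year rules:
Divisible by 4? No
1931 is not a leap year
Days: 365

365


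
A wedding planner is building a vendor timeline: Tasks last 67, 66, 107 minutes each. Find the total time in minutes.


Durations: 67, 66, 107
Running sum: 67
+ 66 = 133
+ 107 = 240
Total duration: 240 minutes
That is 4 hours and 0 minutes

240


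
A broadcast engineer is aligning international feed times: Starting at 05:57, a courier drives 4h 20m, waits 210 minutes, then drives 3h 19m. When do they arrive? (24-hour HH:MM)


Depart: 05:57
Leg 1: +260 min -> 10:17
Layover: +210 min -> 13:47
Leg 2: +199 min -> 17:06
Total travel: 669 minutes = 11h 9m
Arrival: 17:06

17:06


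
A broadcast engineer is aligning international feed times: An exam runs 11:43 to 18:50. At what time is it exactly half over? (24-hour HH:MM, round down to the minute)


Start time: 11:43 = 703 minutes from midnight
End time: 18:50 = 1130 minutes from midnight
Sum: 703 + 1130 = 1833
Midpoint: 1833 / 2 = 916 minutes
Convert: 916 / 60 = 15 hours, 16 minutes
Result: 15:16

15:16


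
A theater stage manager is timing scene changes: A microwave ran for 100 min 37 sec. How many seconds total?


Minutes: 100
Extra seconds: 37
Seconds per minute: 60
Minutes to seconds: 100 x 60 = 6000
Total: 6000 + 37 = 6037

6037


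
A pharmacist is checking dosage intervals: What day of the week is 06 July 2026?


Date: 2026-07-06
January 1, 2026 is a Thursday
Day of year: 187
Offset from Jan 1: 186 days
186 mod 7 = 4
Result: Monday

Monday


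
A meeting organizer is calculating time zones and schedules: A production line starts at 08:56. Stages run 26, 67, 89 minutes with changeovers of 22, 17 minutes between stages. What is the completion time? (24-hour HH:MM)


Start: 08:56 = 536 min from midnight
  after task 1 (26 min): 09:22
  after break (22 min): 09:44
  after task 2 (67 min): 10:51
  after break (17 min): 11:08
  after task 3 (89 min): 12:37
Total elapsed: 221 minutes
End time: 12:37

12:37


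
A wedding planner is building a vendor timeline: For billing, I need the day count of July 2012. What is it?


Month: July
Year: 2012
July is a 31-day month
Total: 31 days

31


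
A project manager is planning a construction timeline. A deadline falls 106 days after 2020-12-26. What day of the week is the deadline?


Start: 2020-12-26 (Saturday)
Step 1 - find target date: add 106 days
  2020-12-26 + 106 days = 2021-04-11
Step 2 - day of week:
  106 mod 7 = 1
  Saturday + 1 days -> Sunday
Result: Sunday (2021-04-11)

Sunday


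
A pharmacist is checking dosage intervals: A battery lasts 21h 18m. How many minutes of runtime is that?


Hours: 21
Extra minutes: 18
Minutes per hour: 60
Hours to minutes: 21 x 60 = 1260
Total: 1260 + 18 = 1278

1278


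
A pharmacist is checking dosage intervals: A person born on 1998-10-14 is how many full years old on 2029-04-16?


Birth: 1998-10-14
Reference: 2029-04-16
Year difference: 2029 - 1998 = 31
Has birthday (10-14) occurred by 04-16? No
Birthday not yet reached this year -> subtract 1
Age in full years: 30

30


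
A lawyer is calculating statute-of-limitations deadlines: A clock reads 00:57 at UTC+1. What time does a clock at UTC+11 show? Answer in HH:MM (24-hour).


Local time: 00:57 at UTC+1 (offset 1h)
Target zone: UTC+11 (offset 11h)
Difference: 11 - (1) = 10 hours
Calculation: 0 + (10) = 10
Result: 10:57

10:57


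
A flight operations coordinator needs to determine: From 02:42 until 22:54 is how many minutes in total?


Start time: 02:42 = 162 minutes from midnight
End time: 22:54 = 1374 minutes from midnight
Difference: 1374 - 162 = 1212 minutes
That is 20 hours and 12 minutes

1212


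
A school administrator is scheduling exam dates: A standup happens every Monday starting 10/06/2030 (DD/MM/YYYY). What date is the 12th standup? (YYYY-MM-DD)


First occurrence: 2030-06-10 (occurrence 1)
Each occurrence is 7 days after the previous.
Occurrence 12 is 11 weeks after the first.
11 weeks = 77 days
2030-06-10 + 77 days = 2030-08-26

2030-08-26


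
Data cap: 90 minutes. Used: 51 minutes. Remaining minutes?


Total budget: 90 minutes
Time used: 51 minutes
Remaining: 90 - 51 = 39 minutes
Percent used: 56.7%
Percent remaining: 43.3%

39


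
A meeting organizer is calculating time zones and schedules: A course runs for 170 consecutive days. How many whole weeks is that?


Total days: 170
Days per week: 7
Division: 170 / 7 = 24 remainder 2
Complete weeks: 24
Remaining days: 2

24


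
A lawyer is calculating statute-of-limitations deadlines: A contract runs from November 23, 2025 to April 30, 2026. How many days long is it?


Start date: 2025-11-23
End date: 2026-04-30
Nov 2025: +8 days
Dec 2025: +31 days
Jan 2026: +31 days
... (3 more months)
Total: 158 days

158


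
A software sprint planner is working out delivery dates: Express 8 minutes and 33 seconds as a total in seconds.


Minutes: 8
Seconds: 33
Convert minutes to seconds: 8 x 60 = 480
Add remaining seconds: 480 + 33 = 513

513


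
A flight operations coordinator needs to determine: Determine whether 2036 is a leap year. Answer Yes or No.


Year: 2036
Divisible by 4? 2036 / 4 = 509.0 -> Yes
Divisible by 100? 2036 / 100 = 20.36 -> No
Divisible by 4 but not 100, so it IS a leap year

Yes


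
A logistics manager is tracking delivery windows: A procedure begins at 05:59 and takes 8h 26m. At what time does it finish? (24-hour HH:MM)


Start time: 05:59
Adding: 8 hours 26 minutes
Minutes: 59 + 26 = 85
Minute overflow: 85 >= 60, so carry 1 hour, minutes = 25
Hours: 5 + 8 + 1 = 14
Result: 14:25

14:25


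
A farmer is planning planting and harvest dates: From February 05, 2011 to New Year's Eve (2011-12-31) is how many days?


Start: February 05, 2011
End: December 31, 2011
Days left in February: 23
March: 31
April: 30
May: 31
June: 30
... plus remaining months
Sum of remaining months: 306
Total: 23 + 306 = 329

329


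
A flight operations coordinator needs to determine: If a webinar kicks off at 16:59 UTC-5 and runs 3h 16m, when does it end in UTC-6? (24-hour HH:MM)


Start: 16:59 in UTC-5
Step 1 - add duration:
  minutes: 59 + 16 = 75 (carry 1h)
  hours: 16 + 3 + 1 = 20
  end in UTC-5: 20:15
Step 2 - convert UTC-5 -> UTC-6:
  offset difference: -6 - (-5) = -1 hours
  20 + (-1) = 19 -> mod 24 = 19
Result: 19:15 in UTC-6

19:15


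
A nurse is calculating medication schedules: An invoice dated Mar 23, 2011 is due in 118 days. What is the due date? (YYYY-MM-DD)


Start: 2011-03-23
Adding 118 days
Days remaining in March: 8
After March: 110 days still to add
April 2011: 30 days, 80 remaining
May 2011: 31 days, 49 remaining
June 2011: 30 days, 19 remaining
July 2011 has 31 days, need 19
Result: 2011-07-19

2011-07-19


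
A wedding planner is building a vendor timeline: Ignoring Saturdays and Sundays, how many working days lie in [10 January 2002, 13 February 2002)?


Start: 2002-01-10 (Thursday)
End (exclusive): 2002-02-13 (Wednesday)
Total calendar days: 34
Full weeks: 34 // 7 = 4 -> 20 weekdays
Remaining 6 days starting on Thursday:
  Thu(w), Fri(w), Sat(-), Sun(-), Mon(w), Tue(w) -> 4 weekdays
Total business days: 20 + 4 = 24

24


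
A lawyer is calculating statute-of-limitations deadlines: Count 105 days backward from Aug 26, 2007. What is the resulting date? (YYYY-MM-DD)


Start: 2007-08-26
Subtracting 105 days
Days already passed in August: 26
After going back through August: 79 more days to subtract
July 2007: 31 days, 48 remaining
June 2007: 30 days, 18 remaining
May 2007 has 31 days, need 18
Result: 2007-05-13

2007-05-13


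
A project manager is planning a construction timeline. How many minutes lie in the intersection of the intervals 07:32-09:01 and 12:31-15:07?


Interval A: [452, 541] minutes from midnight
Interval B: [751, 907] minutes from midnight
Overlap start = max(452, 751) = 751
Overlap end = min(541, 907) = 541
End <= start, so the intervals do not overlap: 0 minutes

0


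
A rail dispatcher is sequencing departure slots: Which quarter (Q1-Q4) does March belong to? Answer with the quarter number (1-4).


Month: March (month 3)
Q1: January-March (months 1-3)
Q2: April-June (months 4-6)
Q3: July-September (months 7-9)
Q4: October-December (months 10-12)
Month 3 falls in Q1

1


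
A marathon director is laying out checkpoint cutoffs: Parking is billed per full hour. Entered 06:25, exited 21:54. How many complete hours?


Start: 06:25
End: 21:54
Hour difference: 21 - 6 = 15 hours
Minute difference: 54 - 25 = 29 minutes
Total minutes: 929
Complete hours: 929 / 60 = 15 (remainder 29)

15


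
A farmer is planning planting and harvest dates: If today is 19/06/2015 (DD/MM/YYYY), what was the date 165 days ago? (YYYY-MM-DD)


Start: 2015-06-19
Subtracting 165 days
Days already passed in June: 19
After going back through June: 146 more days to subtract
May 2015: 31 days, 115 remaining
April 2015: 30 days, 85 remaining
March 2015: 31 days, 54 remaining
February 2015: 28 days, 26 remaining
Result: 2015-01-05

2015-01-05


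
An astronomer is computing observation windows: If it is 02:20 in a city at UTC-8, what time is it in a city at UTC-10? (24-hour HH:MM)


Local time: 02:20 at UTC-8 (offset -8h)
Target zone: UTC-10 (offset -10h)
Difference: -10 - (-8) = -2 hours
Calculation: 2 + (-2) = 0
Result: 00:20

00:20


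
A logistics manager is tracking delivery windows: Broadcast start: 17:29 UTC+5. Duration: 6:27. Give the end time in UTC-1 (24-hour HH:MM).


Start: 17:29 in UTC+5
Step 1 - add duration:
  minutes: 29 + 27 = 56
  hours: 17 + 6 + 0 = 23
  end in UTC+5: 23:56
Step 2 - convert UTC+5 -> UTC-1:
  offset difference: -1 - (5) = -6 hours
  23 + (-6) = 17 -> mod 24 = 17
Result: 17:56 in UTC-1

17:56


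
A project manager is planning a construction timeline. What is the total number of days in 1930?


Year: 1930
Check leap year rules:
Divisible by 4? No
1930 is not a leap year
Days: 365

365


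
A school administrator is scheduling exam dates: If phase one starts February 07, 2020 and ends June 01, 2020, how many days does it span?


Start date: 2020-02-07
End date: 2020-06-01
Feb 2020: +23 days
Mar 2020: +31 days
Apr 2020: +30 days
May 2020: +31 days
Total: 115 days

115


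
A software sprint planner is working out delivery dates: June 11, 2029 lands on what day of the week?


Date: 2029-06-11
January 1, 2029 is a Monday
Day of year: 162
Offset from Jan 1: 161 days
161 mod 7 = 0
Result: Monday

Monday


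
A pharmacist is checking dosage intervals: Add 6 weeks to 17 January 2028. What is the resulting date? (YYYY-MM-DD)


Start: 2028-01-17
Weeks to add: 6
Convert to days: 6 x 7 = 42 days
Add 42 days to 2028-01-17
Result: 2028-02-28

2028-02-28


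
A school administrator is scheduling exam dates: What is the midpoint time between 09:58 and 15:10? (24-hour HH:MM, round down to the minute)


Start time: 09:58 = 598 minutes from midnight
End time: 15:10 = 910 minutes from midnight
Sum: 598 + 910 = 1508
Midpoint: 1508 / 2 = 754 minutes
Convert: 754 / 60 = 12 hours, 34 minutes
Result: 12:34

12:34


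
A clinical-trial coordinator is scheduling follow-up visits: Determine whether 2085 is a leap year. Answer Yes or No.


Year: 2085
Divisible by 4? 2085 / 4 = 521.25 -> No
Not divisible by 4, so NOT a leap year

No


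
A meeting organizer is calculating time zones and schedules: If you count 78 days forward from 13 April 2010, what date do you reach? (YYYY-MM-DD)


Start: 2010-04-13
Adding 78 days
Days remaining in April: 17
After April: 61 days still to add
May 2010: 31 days, 30 remaining
June 2010 has 30 days, need 30
Result: 2010-06-30

2010-06-30


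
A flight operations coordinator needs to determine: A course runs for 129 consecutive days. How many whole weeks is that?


Total days: 129
Days per week: 7
Division: 129 / 7 = 18 remainder 3
Complete weeks: 18
Remaining days: 3

18


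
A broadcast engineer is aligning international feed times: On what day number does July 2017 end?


Month: July
Year: 2017
July is a 31-day month
Total: 31 days

31


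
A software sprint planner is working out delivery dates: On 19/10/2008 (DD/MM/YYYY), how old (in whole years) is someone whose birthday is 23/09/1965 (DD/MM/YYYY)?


Birth: 1965-09-23
Reference: 2008-10-19
Year difference: 2008 - 1965 = 43
Has birthday (09-23) occurred by 10-19? Yes
Age in full years: 43

43


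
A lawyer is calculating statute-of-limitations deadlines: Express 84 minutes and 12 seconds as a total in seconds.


Minutes: 84
Seconds: 12
Convert minutes to seconds: 84 x 60 = 5040
Add remaining seconds: 5040 + 12 = 5052

5052


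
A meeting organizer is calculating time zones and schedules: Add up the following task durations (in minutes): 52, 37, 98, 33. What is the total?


Durations: 52, 37, 98, 33
Running sum: 52
+ 37 = 89
+ 98 = 187
+ 33 = 220
Total duration: 220 minutes
That is 3 hours and 40 minutes

220


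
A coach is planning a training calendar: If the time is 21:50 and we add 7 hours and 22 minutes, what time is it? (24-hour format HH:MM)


Start time: 21:50
Adding: 7 hours 22 minutes
Minutes: 50 + 22 = 72
Minute overflow: 72 >= 60, so carry 1 hour, minutes = 12
Hours: 21 + 7 + 1 = 29
Hour wraparound: 29 mod 24 = 5
Result: 05:12

05:12


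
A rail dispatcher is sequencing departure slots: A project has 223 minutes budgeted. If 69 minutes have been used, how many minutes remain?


Total budget: 223 minutes
Time used: 69 minutes
Remaining: 223 - 69 = 154 minutes
Percent used: 30.9%
Percent remaining: 69.1%

154


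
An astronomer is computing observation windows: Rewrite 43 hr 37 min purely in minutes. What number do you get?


Hours: 43
Extra minutes: 37
Minutes per hour: 60
Hours to minutes: 43 x 60 = 2580
Total: 2580 + 37 = 2617

2617


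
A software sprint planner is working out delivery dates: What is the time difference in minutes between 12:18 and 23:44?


Start time: 12:18 = 738 minutes from midnight
End time: 23:44 = 1424 minutes from midnight
Difference: 1424 - 738 = 686 minutes
That is 11 hours and 26 minutes

686


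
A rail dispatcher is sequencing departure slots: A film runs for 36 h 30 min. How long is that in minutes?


Hours: 36
Minutes: 30
Convert hours to minutes: 36 x 60 = 2160
Add remaining minutes: 2160 + 30 = 2190

2190


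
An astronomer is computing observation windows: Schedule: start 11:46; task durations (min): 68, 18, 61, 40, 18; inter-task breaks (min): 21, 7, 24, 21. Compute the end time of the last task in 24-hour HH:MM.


Start: 11:46 = 706 min from midnight
  after task 1 (68 min): 12:54
  after break (21 min): 13:15
  after task 2 (18 min): 13:33
  after break (7 min): 13:40
  after task 3 (61 min): 14:41
  after break (24 min): 15:05
  after task 4 (40 min): 15:45
  after break (21 min): 16:06
  after task 5 (18 min): 16:24
Total elapsed: 278 minutes
End time: 16:24

16:24


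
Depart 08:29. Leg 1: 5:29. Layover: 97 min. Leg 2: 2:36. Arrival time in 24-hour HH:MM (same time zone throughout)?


Depart: 08:29
Leg 1: +329 min -> 13:58
Layover: +97 min -> 15:35
Leg 2: +156 min -> 18:11
Total travel: 582 minutes = 9h 42m
Arrival: 18:11

18:11


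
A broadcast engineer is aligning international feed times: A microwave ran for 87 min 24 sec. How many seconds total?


Minutes: 87
Extra seconds: 24
Seconds per minute: 60
Minutes to seconds: 87 x 60 = 5220
Total: 5220 + 24 = 5244

5244


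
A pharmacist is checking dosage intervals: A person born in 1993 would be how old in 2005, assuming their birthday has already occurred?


Birth year: 1993
Current year: 2005
Age = current year - birth year
Age = 2005 - 1993 = 12

12


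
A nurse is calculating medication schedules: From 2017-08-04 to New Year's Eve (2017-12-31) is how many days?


Start: August 04, 2017
End: December 31, 2017
Days left in August: 27
September: 30
October: 31
November: 30
December: 31
Sum of remaining months: 122
Total: 27 + 122 = 149

149


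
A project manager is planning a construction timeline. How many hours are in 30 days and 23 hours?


Days: 30
Extra hours: 23
Hours per day: 24
Days to hours: 30 x 24 = 720
Total: 720 + 23 = 743

743


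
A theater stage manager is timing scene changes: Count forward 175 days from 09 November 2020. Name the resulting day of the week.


Start: 2020-11-09 (Monday)
Step 1 - find target date: add 175 days
  2020-11-09 + 175 days = 2021-05-03
Step 2 - day of week:
  175 mod 7 = 0
  Monday + 0 days -> Monday
Result: Monday (2021-05-03)

Monday


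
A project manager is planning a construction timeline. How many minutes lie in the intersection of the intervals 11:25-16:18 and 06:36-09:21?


Interval A: [685, 978] minutes from midnight
Interval B: [396, 561] minutes from midnight
Overlap start = max(685, 396) = 685
Overlap end = min(978, 561) = 561
End <= start, so the intervals do not overlap: 0 minutes

0


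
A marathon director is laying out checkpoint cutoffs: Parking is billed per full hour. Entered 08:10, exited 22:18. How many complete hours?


Start: 08:10
End: 22:18
Hour difference: 22 - 8 = 14 hours
Minute difference: 18 - 10 = 8 minutes
Total minutes: 848
Complete hours: 848 / 60 = 14 (remainder 8)

14


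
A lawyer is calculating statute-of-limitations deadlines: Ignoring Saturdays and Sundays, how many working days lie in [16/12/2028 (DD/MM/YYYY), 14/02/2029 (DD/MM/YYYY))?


Start: 2028-12-16 (Saturday)
End (exclusive): 2029-02-14 (Wednesday)
Total calendar days: 60
Full weeks: 60 // 7 = 8 -> 40 weekdays
Remaining 4 days starting on Saturday:
  Sat(-), Sun(-), Mon(w), Tue(w) -> 2 weekdays
Total business days: 40 + 2 = 42

42


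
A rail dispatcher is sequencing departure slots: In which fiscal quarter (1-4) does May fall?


Month: May (month 5)
Q1: January-March (months 1-3)
Q2: April-June (months 4-6)
Q3: July-September (months 7-9)
Q4: October-December (months 10-12)
Month 5 falls in Q2

2


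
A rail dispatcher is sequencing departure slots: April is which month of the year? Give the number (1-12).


Calendar month order:
3. March
4. April <--
5. May
April is month number 4

4


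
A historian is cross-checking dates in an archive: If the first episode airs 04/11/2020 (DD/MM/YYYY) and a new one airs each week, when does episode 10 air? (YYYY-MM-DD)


First occurrence: 2020-11-04 (occurrence 1)
Each occurrence is 7 days after the previous.
Occurrence 10 is 9 weeks after the first.
9 weeks = 63 days
2020-11-04 + 63 days = 2021-01-06

2021-01-06


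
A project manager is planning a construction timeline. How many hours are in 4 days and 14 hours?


Days: 4
Extra hours: 14
Hours per day: 24
Days to hours: 4 x 24 = 96
Total: 96 + 14 = 110

110


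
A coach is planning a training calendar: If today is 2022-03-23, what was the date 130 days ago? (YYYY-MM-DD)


Start: 2022-03-23
Subtracting 130 days
Days already passed in March: 23
After going back through March: 107 more days to subtract
February 2022: 28 days, 79 remaining
January 2022: 31 days, 48 remaining
December 2021: 31 days, 17 remaining
November 2021 has 30 days, need 17
Result: 2021-11-13

2021-11-13


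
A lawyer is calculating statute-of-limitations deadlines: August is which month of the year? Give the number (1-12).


Calendar month order:
7. July
8. August <--
9. September
August is month number 8

8


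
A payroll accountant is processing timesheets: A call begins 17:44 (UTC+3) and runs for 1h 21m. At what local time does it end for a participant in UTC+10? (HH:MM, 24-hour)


Start: 17:44 in UTC+3
Step 1 - add duration:
  minutes: 44 + 21 = 65 (carry 1h)
  hours: 17 + 1 + 1 = 19
  end in UTC+3: 19:05
Step 2 - convert UTC+3 -> UTC+10:
  offset difference: 10 - (3) = 7 hours
  19 + (7) = 26 -> mod 24 = 2
Result: 02:05 in UTC+10

02:05


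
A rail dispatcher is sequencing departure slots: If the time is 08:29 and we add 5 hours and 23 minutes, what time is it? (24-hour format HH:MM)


Start time: 08:29
Adding: 5 hours 23 minutes
Minutes: 29 + 23 = 52
Hours: 8 + 5 + 0 = 13
Result: 13:52

13:52


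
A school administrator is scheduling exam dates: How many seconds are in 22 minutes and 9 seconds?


Minutes: 22
Seconds: 9
Convert minutes to seconds: 22 x 60 = 1320
Add remaining seconds: 1320 + 9 = 1329

1329


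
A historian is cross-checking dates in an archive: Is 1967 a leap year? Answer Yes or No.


Year: 1967
Divisible by 4? 1967 / 4 = 491.75 -> No
Not divisible by 4, so NOT a leap year

No


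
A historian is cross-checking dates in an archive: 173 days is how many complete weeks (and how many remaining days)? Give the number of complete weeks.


Total days: 173
Days per week: 7
Division: 173 / 7 = 24 remainder 5
Complete weeks: 24
Remaining days: 5

24


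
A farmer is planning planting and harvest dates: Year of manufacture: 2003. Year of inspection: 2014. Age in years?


Birth year: 2003
Current year: 2014
Age = current year - birth year
Age = 2014 - 2003 = 11

11


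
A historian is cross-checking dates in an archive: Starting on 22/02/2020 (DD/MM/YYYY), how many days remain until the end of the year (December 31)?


Start: February 22, 2020
End: December 31, 2020
Days left in February: 7
March: 31
April: 30
May: 31
June: 30
... plus remaining months
Sum of remaining months: 306
Total: 7 + 306 = 313

313


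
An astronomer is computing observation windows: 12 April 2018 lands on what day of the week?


Date: 2018-04-12
January 1, 2018 is a Monday
Day of year: 102
Offset from Jan 1: 101 days
101 mod 7 = 3
Result: Thursday

Thursday


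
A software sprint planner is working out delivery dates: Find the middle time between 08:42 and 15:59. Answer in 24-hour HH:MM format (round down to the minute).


Start time: 08:42 = 522 minutes from midnight
End time: 15:59 = 959 minutes from midnight
Sum: 522 + 959 = 1481
Midpoint: 1481 / 2 = 740 minutes
Convert: 740 / 60 = 12 hours, 20 minutes
Result: 12:20

12:20


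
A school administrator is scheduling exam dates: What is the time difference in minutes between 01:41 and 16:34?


Start time: 01:41 = 101 minutes from midnight
End time: 16:34 = 994 minutes from midnight
Difference: 994 - 101 = 893 minutes
That is 14 hours and 53 minutes

893


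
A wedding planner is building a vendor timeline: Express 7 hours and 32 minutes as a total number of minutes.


Hours: 7
Extra minutes: 32
Minutes per hour: 60
Hours to minutes: 7 x 60 = 420
Total: 420 + 32 = 452

452


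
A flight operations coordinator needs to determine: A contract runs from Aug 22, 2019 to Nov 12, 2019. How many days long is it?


Start date: 2019-08-22
End date: 2019-11-12
Aug 2019: +10 days
Sep 2019: +30 days
Oct 2019: +31 days
Nov 2019: +11 days
Total: 82 days

82


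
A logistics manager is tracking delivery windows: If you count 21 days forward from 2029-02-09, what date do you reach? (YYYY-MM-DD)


Start: 2029-02-09
Adding 21 days
Days remaining in February: 19
After February: 2 days still to add
March 2029 has 31 days, need 2
Result: 2029-03-02

2029-03-02


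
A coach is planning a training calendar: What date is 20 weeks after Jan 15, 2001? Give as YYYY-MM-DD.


Start: 2001-01-15
Weeks to add: 20
Convert to days: 20 x 7 = 140 days
Add 140 days to 2001-01-15
Result: 2001-06-04

2001-06-04


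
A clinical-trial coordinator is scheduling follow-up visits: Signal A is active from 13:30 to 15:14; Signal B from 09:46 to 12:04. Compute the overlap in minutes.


Interval A: [810, 914] minutes from midnight
Interval B: [586, 724] minutes from midnight
Overlap start = max(810, 586) = 810
Overlap end = min(914, 724) = 724
End <= start, so the intervals do not overlap: 0 minutes

0


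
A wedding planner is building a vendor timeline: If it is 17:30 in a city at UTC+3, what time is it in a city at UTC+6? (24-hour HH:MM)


Local time: 17:30 at UTC+3 (offset 3h)
Target zone: UTC+6 (offset 6h)
Difference: 6 - (3) = 3 hours
Calculation: 17 + (3) = 20
Result: 20:30

20:30


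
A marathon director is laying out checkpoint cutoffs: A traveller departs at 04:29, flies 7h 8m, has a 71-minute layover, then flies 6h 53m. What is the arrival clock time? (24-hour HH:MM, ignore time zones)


Depart: 04:29
Leg 1: +428 min -> 11:37
Layover: +71 min -> 12:48
Leg 2: +413 min -> 19:41
Total travel: 912 minutes = 15h 12m
Arrival: 19:41

19:41


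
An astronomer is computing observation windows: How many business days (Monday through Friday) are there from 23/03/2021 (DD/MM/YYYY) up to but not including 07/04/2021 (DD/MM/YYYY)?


Start: 2021-03-23 (Tuesday)
End (exclusive): 2021-04-07 (Wednesday)
Total calendar days: 15
Full weeks: 15 // 7 = 2 -> 10 weekdays
Remaining 1 days starting on Tuesday:
  Tue(w) -> 1 weekdays
Total business days: 10 + 1 = 11

11


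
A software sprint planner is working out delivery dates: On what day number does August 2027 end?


Month: August
Year: 2027
August is a 31-day month
Total: 31 days

31


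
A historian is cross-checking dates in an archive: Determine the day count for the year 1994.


Year: 1994
Check leap year rules:
Divisible by 4? No
1994 is not a leap year
Days: 365

365


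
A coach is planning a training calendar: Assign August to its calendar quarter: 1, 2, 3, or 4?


Month: August (month 8)
Q1: January-March (months 1-3)
Q2: April-June (months 4-6)
Q3: July-September (months 7-9)
Q4: October-December (months 10-12)
Month 8 falls in Q3

3


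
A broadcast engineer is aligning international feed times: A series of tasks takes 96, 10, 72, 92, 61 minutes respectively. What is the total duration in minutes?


Durations: 96, 10, 72, 92, 61
Running sum: 96
+ 10 = 106
+ 72 = 178
+ 92 = 270
+ 61 = 331
Total duration: 331 minutes
That is 5 hours and 31 minutes

331


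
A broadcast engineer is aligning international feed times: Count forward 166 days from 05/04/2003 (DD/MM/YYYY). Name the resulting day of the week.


Start: 2003-04-05 (Saturday)
Step 1 - find target date: add 166 days
  2003-04-05 + 166 days = 2003-09-18
Step 2 - day of week:
  166 mod 7 = 5
  Saturday + 5 days -> Thursday
Result: Thursday (2003-09-18)

Thursday


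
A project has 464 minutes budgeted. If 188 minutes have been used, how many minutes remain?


Total budget: 464 minutes
Time used: 188 minutes
Remaining: 464 - 188 = 276 minutes
Percent used: 40.5%
Percent remaining: 59.5%

276


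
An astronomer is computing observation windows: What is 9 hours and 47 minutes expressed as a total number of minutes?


Hours: 9
Minutes: 47
Convert hours to minutes: 9 x 60 = 540
Add remaining minutes: 540 + 47 = 587

587


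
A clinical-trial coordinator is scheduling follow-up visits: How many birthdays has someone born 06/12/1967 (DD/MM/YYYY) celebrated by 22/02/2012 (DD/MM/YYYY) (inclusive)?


Birth: 1967-12-06
Reference: 2012-02-22
Year difference: 2012 - 1967 = 45
Has birthday (12-06) occurred by 02-22? No
Birthday not yet reached this year -> subtract 1
Age in full years: 44

44


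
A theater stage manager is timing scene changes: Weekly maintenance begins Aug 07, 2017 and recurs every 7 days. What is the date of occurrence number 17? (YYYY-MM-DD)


First occurrence: 2017-08-07 (occurrence 1)
Each occurrence is 7 days after the previous.
Occurrence 17 is 16 weeks after the first.
16 weeks = 112 days
2017-08-07 + 112 days = 2017-11-27

2017-11-27


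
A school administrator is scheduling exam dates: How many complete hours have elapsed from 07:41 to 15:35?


Start: 07:41
End: 15:35
Hour difference: 15 - 7 = 8 hours
Minute difference: 35 - 41 = -6 minutes
Total minutes: 474
Complete hours: 474 / 60 = 7 (remainder 54)

7


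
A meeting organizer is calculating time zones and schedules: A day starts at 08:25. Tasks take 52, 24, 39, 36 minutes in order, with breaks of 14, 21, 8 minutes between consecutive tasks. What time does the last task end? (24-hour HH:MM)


Start: 08:25 = 505 min from midnight
  after task 1 (52 min): 09:17
  after break (14 min): 09:31
  after task 2 (24 min): 09:55
  after break (21 min): 10:16
  after task 3 (39 min): 10:55
  after break (8 min): 11:03
  after task 4 (36 min): 11:39
Total elapsed: 194 minutes
End time: 11:39

11:39


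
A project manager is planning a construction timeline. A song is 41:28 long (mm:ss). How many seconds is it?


Minutes: 41
Extra seconds: 28
Seconds per minute: 60
Minutes to seconds: 41 x 60 = 2460
Total: 2460 + 28 = 2488

2488


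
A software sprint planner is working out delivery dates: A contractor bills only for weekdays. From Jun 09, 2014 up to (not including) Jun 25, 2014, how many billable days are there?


Start: 2014-06-09 (Monday)
End (exclusive): 2014-06-25 (Wednesday)
Total calendar days: 16
Full weeks: 16 // 7 = 2 -> 10 weekdays
Remaining 2 days starting on Monday:
  Mon(w), Tue(w) -> 2 weekdays
Total business days: 10 + 2 = 12

12


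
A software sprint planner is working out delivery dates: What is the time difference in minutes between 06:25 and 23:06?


Start time: 06:25 = 385 minutes from midnight
End time: 23:06 = 1386 minutes from midnight
Difference: 1386 - 385 = 1001 minutes
That is 16 hours and 41 minutes

1001


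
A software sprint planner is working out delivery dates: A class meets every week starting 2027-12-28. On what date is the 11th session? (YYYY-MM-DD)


First occurrence: 2027-12-28 (occurrence 1)
Each occurrence is 7 days after the previous.
Occurrence 11 is 10 weeks after the first.
10 weeks = 70 days
2027-12-28 + 70 days = 2028-03-07

2028-03-07


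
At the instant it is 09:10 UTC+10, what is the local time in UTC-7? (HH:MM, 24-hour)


Local time: 09:10 at UTC+10 (offset 10h)
Target zone: UTC-7 (offset -7h)
Difference: -7 - (10) = -17 hours
Calculation: 9 + (-17) = -8
Wraparound: (-8) mod 24 = 16
Result: 16:10

16:10


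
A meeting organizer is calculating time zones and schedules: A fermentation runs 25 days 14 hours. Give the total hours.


Days: 25
Extra hours: 14
Hours per day: 24
Days to hours: 25 x 24 = 600
Total: 600 + 14 = 614

614


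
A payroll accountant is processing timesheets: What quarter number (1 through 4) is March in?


Month: March (month 3)
Q1: January-March (months 1-3)
Q2: April-June (months 4-6)
Q3: July-September (months 7-9)
Q4: October-December (months 10-12)
Month 3 falls in Q1

1


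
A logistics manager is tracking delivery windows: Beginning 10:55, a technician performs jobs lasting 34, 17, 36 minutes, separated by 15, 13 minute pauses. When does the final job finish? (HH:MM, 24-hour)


Start: 10:55 = 655 min from midnight
  after task 1 (34 min): 11:29
  after break (15 min): 11:44
  after task 2 (17 min): 12:01
  after break (13 min): 12:14
  after task 3 (36 min): 12:50
Total elapsed: 115 minutes
End time: 12:50

12:50


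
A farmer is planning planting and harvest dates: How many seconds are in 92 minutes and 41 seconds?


Minutes: 92
Seconds: 41
Convert minutes to seconds: 92 x 60 = 5520
Add remaining seconds: 5520 + 41 = 5561

5561


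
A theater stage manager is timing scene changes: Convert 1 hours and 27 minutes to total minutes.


Hours: 1
Extra minutes: 27
Minutes per hour: 60
Hours to minutes: 1 x 60 = 60
Total: 60 + 27 = 87

87


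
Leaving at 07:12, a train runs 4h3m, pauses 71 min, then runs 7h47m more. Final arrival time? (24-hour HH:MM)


Depart: 07:12
Leg 1: +243 min -> 11:15
Layover: +71 min -> 12:26
Leg 2: +467 min -> 20:13
Total travel: 781 minutes = 13h 1m
Arrival: 20:13

20:13


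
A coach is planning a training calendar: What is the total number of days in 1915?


Year: 1915
Check leap year rules:
Divisible by 4? No
1915 is not a leap year
Days: 365

365


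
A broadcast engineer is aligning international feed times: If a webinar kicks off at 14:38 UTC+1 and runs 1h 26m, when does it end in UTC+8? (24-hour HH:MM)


Start: 14:38 in UTC+1
Step 1 - add duration:
  minutes: 38 + 26 = 64 (carry 1h)
  hours: 14 + 1 + 1 = 16
  end in UTC+1: 16:04
Step 2 - convert UTC+1 -> UTC+8:
  offset difference: 8 - (1) = 7 hours
  16 + (7) = 23 -> mod 24 = 23
Result: 23:04 in UTC+8

23:04


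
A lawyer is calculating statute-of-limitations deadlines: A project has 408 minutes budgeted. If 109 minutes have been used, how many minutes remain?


Total budget: 408 minutes
Time used: 109 minutes
Remaining: 408 - 109 = 299 minutes
Percent used: 26.7%
Percent remaining: 73.3%

299


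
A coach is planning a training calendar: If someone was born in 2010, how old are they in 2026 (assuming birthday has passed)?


Birth year: 2010
Current year: 2026
Age = current year - birth year
Age = 2026 - 2010 = 16

16
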